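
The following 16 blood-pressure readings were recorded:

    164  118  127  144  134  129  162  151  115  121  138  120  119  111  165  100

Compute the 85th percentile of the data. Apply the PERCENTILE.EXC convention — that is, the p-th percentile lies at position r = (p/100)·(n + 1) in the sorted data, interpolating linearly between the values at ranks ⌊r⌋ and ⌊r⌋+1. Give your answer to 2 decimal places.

162.90

Sorted: 100, 111, 115, 118, 119, 120, 121, 127, 129, 134, 138, 144, 151, 162, 164, 165.
n = 16.
r = (85/100)·(16 + 1) = 14.45.
Rank 14 is 162 and rank 15 is 164.
Interpolate: 162 + 0.45·(164 − 162) = 162 + 0.45·2 = 162.9.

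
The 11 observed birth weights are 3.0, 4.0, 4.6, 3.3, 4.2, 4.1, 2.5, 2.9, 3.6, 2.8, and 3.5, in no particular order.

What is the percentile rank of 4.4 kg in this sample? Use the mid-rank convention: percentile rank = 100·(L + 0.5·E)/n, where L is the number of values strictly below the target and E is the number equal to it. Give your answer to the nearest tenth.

90.9

Sorted: 2.5, 2.8, 2.9, 3.0, 3.3, 3.5, 3.6, 4.0, 4.1, 4.2, 4.6.
Count below 4.4: L = 10; count equal: E = 0; n = 11.
Percentile rank = 100·(10 + 0.5·0)/11 = 100·10/11 = 90.91.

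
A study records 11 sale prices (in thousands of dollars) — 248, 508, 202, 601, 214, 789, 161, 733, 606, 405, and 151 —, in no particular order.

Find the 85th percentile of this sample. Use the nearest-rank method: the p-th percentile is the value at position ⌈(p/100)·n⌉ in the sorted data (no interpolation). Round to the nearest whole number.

Sorted: 151, 161, 202, 214, 248, 405, 508, 601, 606, 733, 789.
n = 11.
Position = ⌈85/100 · 11⌉ = ⌈9.35⌉ = 10.
The value at rank 10 is 733.

733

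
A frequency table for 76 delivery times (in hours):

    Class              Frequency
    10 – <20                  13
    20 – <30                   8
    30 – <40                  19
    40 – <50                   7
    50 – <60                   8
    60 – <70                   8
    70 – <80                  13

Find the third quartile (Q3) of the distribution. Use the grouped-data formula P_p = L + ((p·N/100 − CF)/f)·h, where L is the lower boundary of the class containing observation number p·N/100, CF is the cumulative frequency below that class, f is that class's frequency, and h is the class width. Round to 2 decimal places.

N = 76; target position k = 75/100 · 76 = 57.
Cumulative frequencies: 13, 21, 40, 47, 55, 63, 76.
Observation 57 falls in the class 60 – <70.
L = 60, CF = 55, f = 8, h = 10.
P75 = 60 + ((57 − 55)/8)·10 = 60 + 2.5 = 62.5.

62.50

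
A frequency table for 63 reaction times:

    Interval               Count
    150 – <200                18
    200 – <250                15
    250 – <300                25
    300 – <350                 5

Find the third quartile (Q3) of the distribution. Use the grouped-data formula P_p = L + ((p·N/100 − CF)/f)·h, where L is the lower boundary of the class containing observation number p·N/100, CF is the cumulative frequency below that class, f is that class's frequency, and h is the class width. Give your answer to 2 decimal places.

278.50

N = 63; target position k = 75/100 · 63 = 47.25.
Cumulative frequencies: 18, 33, 58, 63.
Observation 47.25 falls in the class 250 – <300.
L = 250, CF = 33, f = 25, h = 50.
P75 = 250 + ((47.25 − 33)/25)·50 = 250 + 28.5 = 278.5.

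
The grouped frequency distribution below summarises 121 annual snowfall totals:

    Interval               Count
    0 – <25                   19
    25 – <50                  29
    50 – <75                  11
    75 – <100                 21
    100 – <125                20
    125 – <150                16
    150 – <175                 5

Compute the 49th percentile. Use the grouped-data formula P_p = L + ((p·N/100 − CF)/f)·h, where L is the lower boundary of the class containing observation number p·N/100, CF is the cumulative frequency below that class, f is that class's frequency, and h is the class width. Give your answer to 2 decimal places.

75.35

N = 121; target position k = 49/100 · 121 = 59.29.
Cumulative frequencies: 19, 48, 59, 80, 100, 116, 121.
Observation 59.29 falls in the class 75 – <100.
L = 75, CF = 59, f = 21, h = 25.
P49 = 75 + ((59.29 − 59)/21)·25 = 75 + 0.345238 = 75.3452.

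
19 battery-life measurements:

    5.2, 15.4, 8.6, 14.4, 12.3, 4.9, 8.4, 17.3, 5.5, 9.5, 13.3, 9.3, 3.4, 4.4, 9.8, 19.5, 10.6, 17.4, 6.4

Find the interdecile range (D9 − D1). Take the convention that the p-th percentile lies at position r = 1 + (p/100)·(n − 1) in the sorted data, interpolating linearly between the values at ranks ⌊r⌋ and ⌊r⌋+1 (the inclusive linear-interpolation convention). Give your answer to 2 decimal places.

Sorted: 3.4, 4.4, 4.9, 5.2, 5.5, 6.4, 8.4, 8.6, 9.3, 9.5, 9.8, 10.6, 12.3, 13.3, 14.4, 15.4, 17.3, 17.4, 19.5.
n = 19.
P10: r = 2.8; ranks 2–3 are 4.4, 4.9; interpolating gives 4.8.
P90: r = 17.2; ranks 17–18 are 17.3, 17.4; interpolating gives 17.32.
Difference: 17.32 − 4.8 = 12.52.

12.52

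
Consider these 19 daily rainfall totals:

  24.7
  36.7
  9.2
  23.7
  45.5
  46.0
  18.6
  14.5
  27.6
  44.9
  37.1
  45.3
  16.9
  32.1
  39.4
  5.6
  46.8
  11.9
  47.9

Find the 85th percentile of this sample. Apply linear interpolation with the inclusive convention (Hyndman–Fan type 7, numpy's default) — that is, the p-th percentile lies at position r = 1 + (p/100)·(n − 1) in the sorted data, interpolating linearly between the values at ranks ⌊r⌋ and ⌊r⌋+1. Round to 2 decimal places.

45.65

Sorted: 5.6, 9.2, 11.9, 14.5, 16.9, 18.6, 23.7, 24.7, 27.6, 32.1, 36.7, 37.1, 39.4, 44.9, 45.3, 45.5, 46.0, 46.8, 47.9.
n = 19.
r = 1 + (85/100)·(19 − 1) = 1 + 15.3 = 16.3.
Rank 16 is 45.5 and rank 17 is 46.0.
Interpolate: 45.5 + 0.3·(46.0 − 45.5) = 45.5 + 0.3·0.5 = 45.65.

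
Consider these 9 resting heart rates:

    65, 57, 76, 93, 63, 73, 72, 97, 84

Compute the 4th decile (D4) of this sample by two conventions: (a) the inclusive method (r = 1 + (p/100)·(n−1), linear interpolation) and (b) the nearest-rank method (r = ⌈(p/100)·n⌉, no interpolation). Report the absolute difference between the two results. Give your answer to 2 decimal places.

0.20

Sorted: 57, 63, 65, 72, 73, 76, 84, 93, 97.
n = 9.
(a) r = 4.2; between ranks 4 (72) and 5 (73): 72.2.
(b) the nearest-rank method: rank 4 → 72.
|72.2 − 72| = 0.2.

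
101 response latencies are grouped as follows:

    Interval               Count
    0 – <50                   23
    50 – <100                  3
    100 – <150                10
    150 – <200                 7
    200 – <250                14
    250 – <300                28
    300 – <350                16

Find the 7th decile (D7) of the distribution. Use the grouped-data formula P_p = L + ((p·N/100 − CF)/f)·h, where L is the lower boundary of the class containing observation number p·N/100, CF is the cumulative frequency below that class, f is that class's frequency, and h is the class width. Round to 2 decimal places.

N = 101; target position k = 70/100 · 101 = 70.7.
Cumulative frequencies: 23, 26, 36, 43, 57, 85, 101.
Observation 70.7 falls in the class 250 – <300.
L = 250, CF = 57, f = 28, h = 50.
P70 = 250 + ((70.7 − 57)/28)·50 = 250 + 24.4643 = 274.464.

274.46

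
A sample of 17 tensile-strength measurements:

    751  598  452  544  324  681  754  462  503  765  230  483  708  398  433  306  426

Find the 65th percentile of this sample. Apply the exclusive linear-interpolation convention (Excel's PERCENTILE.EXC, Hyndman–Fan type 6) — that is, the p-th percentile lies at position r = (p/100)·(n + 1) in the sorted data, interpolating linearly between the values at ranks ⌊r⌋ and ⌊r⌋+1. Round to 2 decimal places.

581.80

Sorted: 230, 306, 324, 398, 426, 433, 452, 462, 483, 503, 544, 598, 681, 708, 751, 754, 765.
n = 17.
r = (65/100)·(17 + 1) = 11.7.
Rank 11 is 544 and rank 12 is 598.
Interpolate: 544 + 0.7·(598 − 544) = 544 + 0.7·54 = 581.8.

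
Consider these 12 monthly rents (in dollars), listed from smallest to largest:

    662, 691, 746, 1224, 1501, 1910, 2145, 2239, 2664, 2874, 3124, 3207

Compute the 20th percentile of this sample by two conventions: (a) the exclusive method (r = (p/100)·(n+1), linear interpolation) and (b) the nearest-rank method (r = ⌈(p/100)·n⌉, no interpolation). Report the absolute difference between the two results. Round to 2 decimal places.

n = 12.
(a) r = 2.6; between ranks 2 (691) and 3 (746): 724.
(b) the nearest-rank method: rank 3 → 746.
|724 − 746| = 22.

22.00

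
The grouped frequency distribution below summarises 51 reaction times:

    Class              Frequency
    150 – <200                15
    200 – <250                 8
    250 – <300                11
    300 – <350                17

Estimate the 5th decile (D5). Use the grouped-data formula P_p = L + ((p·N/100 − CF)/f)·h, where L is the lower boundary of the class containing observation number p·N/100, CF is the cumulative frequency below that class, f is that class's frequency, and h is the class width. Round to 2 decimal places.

261.36

N = 51; target position k = 50/100 · 51 = 25.5.
Cumulative frequencies: 15, 23, 34, 51.
Observation 25.5 falls in the class 250 – <300.
L = 250, CF = 23, f = 11, h = 50.
P50 = 250 + ((25.5 − 23)/11)·50 = 250 + 11.3636 = 261.364.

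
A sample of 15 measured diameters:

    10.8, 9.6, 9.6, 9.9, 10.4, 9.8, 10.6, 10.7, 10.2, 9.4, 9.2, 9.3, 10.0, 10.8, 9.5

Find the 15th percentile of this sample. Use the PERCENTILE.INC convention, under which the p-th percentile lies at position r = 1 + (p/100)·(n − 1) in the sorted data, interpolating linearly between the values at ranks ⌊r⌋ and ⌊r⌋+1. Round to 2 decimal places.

9.41

Sorted: 9.2, 9.3, 9.4, 9.5, 9.6, 9.6, 9.8, 9.9, 10.0, 10.2, 10.4, 10.6, 10.7, 10.8, 10.8.
n = 15.
r = 1 + (15/100)·(15 − 1) = 1 + 2.1 = 3.1.
Rank 3 is 9.4 and rank 4 is 9.5.
Interpolate: 9.4 + 0.1·(9.5 − 9.4) = 9.4 + 0.1·0.1 = 9.41.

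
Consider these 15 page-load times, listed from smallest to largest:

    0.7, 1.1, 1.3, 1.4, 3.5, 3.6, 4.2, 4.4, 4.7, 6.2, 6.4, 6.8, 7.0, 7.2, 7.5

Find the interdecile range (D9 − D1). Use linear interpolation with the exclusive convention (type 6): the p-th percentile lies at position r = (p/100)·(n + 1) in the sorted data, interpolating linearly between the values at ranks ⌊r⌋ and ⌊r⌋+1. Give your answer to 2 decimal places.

6.38

n = 15.
P10: r = 1.6; ranks 1–2 are 0.7, 1.1; interpolating gives 0.94.
P90: r = 14.4; ranks 14–15 are 7.2, 7.5; interpolating gives 7.32.
Difference: 7.32 − 0.94 = 6.38.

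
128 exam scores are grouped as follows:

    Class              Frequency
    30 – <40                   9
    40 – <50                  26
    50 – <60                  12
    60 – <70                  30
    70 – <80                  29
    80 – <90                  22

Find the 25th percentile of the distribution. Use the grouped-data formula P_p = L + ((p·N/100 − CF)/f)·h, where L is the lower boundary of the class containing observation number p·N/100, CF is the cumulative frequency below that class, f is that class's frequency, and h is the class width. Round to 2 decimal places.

N = 128; target position k = 25/100 · 128 = 32.
Cumulative frequencies: 9, 35, 47, 77, 106, 128.
Observation 32 falls in the class 40 – <50.
L = 40, CF = 9, f = 26, h = 10.
P25 = 40 + ((32 − 9)/26)·10 = 40 + 8.84615 = 48.8462.

48.85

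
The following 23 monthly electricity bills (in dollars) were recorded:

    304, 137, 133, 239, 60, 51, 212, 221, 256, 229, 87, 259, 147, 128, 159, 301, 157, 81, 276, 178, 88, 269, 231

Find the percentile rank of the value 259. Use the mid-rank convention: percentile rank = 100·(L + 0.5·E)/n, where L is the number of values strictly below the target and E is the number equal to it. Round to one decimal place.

Sorted: 51, 60, 81, 87, 88, 128, 133, 137, 147, 157, 159, 178, 212, 221, 229, 231, 239, 256, 259, 269, 276, 301, 304.
Count below 259: L = 18; count equal: E = 1; n = 23.
Percentile rank = 100·(18 + 0.5·1)/23 = 100·18.5/23 = 80.43.

80.4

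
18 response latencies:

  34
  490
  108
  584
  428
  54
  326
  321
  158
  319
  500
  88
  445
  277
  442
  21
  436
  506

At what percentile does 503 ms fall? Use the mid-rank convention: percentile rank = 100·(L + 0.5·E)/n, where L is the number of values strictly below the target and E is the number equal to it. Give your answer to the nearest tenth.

Sorted: 21, 34, 54, 88, 108, 158, 277, 319, 321, 326, 428, 436, 442, 445, 490, 500, 506, 584.
Count below 503: L = 16; count equal: E = 0; n = 18.
Percentile rank = 100·(16 + 0.5·0)/18 = 100·16/18 = 88.89.

88.9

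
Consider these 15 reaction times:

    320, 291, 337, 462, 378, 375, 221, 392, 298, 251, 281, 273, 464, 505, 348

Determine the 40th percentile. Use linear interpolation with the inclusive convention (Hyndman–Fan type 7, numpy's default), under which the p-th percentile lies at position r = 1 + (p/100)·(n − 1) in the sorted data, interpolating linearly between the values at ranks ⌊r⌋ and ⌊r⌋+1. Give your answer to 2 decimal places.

311.20

Sorted: 221, 251, 273, 281, 291, 298, 320, 337, 348, 375, 378, 392, 462, 464, 505.
n = 15.
r = 1 + (40/100)·(15 − 1) = 1 + 5.6 = 6.6.
Rank 6 is 298 and rank 7 is 320.
Interpolate: 298 + 0.6·(320 − 298) = 298 + 0.6·22 = 311.2.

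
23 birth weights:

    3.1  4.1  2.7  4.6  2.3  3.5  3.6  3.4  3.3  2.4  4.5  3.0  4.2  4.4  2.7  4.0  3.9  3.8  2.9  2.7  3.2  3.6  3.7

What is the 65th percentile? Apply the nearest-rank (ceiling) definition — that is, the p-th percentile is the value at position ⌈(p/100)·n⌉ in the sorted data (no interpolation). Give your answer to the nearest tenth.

3.7

Sorted: 2.3, 2.4, 2.7, 2.7, 2.7, 2.9, 3.0, 3.1, 3.2, 3.3, 3.4, 3.5, 3.6, 3.6, 3.7, 3.8, 3.9, 4.0, 4.1, 4.2, 4.4, 4.5, 4.6.
n = 23.
Position = ⌈65/100 · 23⌉ = ⌈14.95⌉ = 15.
The value at rank 15 is 3.7.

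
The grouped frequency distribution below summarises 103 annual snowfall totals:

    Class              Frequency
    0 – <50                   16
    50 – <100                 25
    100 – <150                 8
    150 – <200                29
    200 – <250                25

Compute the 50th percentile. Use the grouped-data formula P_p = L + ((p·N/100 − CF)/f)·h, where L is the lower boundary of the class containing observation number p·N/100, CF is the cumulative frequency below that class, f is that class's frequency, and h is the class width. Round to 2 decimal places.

154.31

N = 103; target position k = 50/100 · 103 = 51.5.
Cumulative frequencies: 16, 41, 49, 78, 103.
Observation 51.5 falls in the class 150 – <200.
L = 150, CF = 49, f = 29, h = 50.
P50 = 150 + ((51.5 − 49)/29)·50 = 150 + 4.31034 = 154.31.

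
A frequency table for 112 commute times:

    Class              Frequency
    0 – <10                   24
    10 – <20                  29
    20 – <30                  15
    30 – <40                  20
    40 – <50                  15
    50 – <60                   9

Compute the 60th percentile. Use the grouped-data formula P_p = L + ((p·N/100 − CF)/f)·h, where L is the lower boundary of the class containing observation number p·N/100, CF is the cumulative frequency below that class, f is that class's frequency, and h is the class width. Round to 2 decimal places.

29.47

N = 112; target position k = 60/100 · 112 = 67.2.
Cumulative frequencies: 24, 53, 68, 88, 103, 112.
Observation 67.2 falls in the class 20 – <30.
L = 20, CF = 53, f = 15, h = 10.
P60 = 20 + ((67.2 − 53)/15)·10 = 20 + 9.46667 = 29.4667.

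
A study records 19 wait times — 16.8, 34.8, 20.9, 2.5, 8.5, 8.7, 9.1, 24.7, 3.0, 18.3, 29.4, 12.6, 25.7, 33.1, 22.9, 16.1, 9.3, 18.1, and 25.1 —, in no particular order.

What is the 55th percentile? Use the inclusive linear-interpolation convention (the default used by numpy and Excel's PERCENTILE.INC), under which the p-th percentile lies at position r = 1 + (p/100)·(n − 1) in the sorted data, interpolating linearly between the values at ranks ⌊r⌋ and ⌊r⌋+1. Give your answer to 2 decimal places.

18.28

Sorted: 2.5, 3.0, 8.5, 8.7, 9.1, 9.3, 12.6, 16.1, 16.8, 18.1, 18.3, 20.9, 22.9, 24.7, 25.1, 25.7, 29.4, 33.1, 34.8.
n = 19.
r = 1 + (55/100)·(19 − 1) = 1 + 9.9 = 10.9.
Rank 10 is 18.1 and rank 11 is 18.3.
Interpolate: 18.1 + 0.9·(18.3 − 18.1) = 18.1 + 0.9·0.2 = 18.28.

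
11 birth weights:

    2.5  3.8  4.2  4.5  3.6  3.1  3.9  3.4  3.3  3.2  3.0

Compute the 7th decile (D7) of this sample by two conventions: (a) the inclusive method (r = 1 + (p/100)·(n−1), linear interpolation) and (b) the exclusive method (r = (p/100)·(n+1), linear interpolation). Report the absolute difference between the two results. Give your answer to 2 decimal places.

Sorted: 2.5, 3.0, 3.1, 3.2, 3.3, 3.4, 3.6, 3.8, 3.9, 4.2, 4.5.
n = 11.
(a) r = 8 → value at rank 8 = 3.8.
(b) r = 8.4; between ranks 8 (3.8) and 9 (3.9): 3.84.
|3.8 − 3.84| = 0.04.

0.04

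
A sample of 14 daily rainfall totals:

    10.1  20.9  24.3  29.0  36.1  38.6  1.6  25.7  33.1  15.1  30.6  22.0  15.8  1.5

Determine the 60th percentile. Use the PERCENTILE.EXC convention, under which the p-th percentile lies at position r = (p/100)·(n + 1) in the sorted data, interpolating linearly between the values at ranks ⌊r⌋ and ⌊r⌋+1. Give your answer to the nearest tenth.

Sorted: 1.5, 1.6, 10.1, 15.1, 15.8, 20.9, 22.0, 24.3, 25.7, 29.0, 30.6, 33.1, 36.1, 38.6.
n = 14.
r = (60/100)·(14 + 1) = 9.
r is an integer, so P60 is the value at rank 9: 25.7.

25.7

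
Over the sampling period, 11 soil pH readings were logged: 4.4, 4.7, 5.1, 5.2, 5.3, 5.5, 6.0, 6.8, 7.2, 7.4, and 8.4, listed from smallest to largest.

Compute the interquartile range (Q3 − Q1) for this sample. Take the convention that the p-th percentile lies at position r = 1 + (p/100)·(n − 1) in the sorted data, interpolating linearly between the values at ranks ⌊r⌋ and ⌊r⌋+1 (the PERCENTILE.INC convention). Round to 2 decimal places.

1.85

n = 11.
P25: r = 3.5; ranks 3–4 are 5.1, 5.2; interpolating gives 5.15.
P75: r = 8.5; ranks 8–9 are 6.8, 7.2; interpolating gives 7.
Difference: 7 − 5.15 = 1.85.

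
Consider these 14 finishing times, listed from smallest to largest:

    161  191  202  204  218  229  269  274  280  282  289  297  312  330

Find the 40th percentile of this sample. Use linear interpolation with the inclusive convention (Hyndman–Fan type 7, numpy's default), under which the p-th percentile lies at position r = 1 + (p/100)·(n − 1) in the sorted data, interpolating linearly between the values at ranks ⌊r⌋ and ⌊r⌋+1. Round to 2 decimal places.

n = 14.
r = 1 + (40/100)·(14 − 1) = 1 + 5.2 = 6.2.
Rank 6 is 229 and rank 7 is 269.
Interpolate: 229 + 0.2·(269 − 229) = 229 + 0.2·40 = 237.

237.00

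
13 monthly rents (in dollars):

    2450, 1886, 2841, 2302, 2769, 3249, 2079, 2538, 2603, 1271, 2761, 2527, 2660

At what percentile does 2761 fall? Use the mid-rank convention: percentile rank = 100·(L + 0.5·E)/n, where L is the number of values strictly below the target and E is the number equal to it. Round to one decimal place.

Sorted: 1271, 1886, 2079, 2302, 2450, 2527, 2538, 2603, 2660, 2761, 2769, 2841, 3249.
Count below 2761: L = 9; count equal: E = 1; n = 13.
Percentile rank = 100·(9 + 0.5·1)/13 = 100·9.5/13 = 73.08.

73.1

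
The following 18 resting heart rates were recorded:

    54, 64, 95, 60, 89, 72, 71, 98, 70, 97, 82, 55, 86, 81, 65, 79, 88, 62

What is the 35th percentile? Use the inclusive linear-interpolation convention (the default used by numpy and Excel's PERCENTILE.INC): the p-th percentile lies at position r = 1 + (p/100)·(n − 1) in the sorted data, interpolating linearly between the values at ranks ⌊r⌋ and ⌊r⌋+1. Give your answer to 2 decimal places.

69.75

Sorted: 54, 55, 60, 62, 64, 65, 70, 71, 72, 79, 81, 82, 86, 88, 89, 95, 97, 98.
n = 18.
r = 1 + (35/100)·(18 − 1) = 1 + 5.95 = 6.95.
Rank 6 is 65 and rank 7 is 70.
Interpolate: 65 + 0.95·(70 − 65) = 65 + 0.95·5 = 69.75.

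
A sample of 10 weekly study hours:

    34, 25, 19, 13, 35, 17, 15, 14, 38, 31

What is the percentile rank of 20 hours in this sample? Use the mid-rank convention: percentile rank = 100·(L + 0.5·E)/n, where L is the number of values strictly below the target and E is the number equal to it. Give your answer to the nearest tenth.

50.0

Sorted: 13, 14, 15, 17, 19, 25, 31, 34, 35, 38.
Count below 20: L = 5; count equal: E = 0; n = 10.
Percentile rank = 100·(5 + 0.5·0)/10 = 100·5/10 = 50.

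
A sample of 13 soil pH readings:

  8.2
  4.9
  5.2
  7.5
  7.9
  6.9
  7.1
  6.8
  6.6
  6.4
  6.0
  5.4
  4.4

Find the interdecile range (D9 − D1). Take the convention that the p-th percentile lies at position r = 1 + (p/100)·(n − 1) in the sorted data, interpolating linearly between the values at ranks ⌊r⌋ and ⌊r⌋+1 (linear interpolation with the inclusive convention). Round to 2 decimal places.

2.86

Sorted: 4.4, 4.9, 5.2, 5.4, 6.0, 6.4, 6.6, 6.8, 6.9, 7.1, 7.5, 7.9, 8.2.
n = 13.
P10: r = 2.2; ranks 2–3 are 4.9, 5.2; interpolating gives 4.96.
P90: r = 11.8; ranks 11–12 are 7.5, 7.9; interpolating gives 7.82.
Difference: 7.82 − 4.96 = 2.86.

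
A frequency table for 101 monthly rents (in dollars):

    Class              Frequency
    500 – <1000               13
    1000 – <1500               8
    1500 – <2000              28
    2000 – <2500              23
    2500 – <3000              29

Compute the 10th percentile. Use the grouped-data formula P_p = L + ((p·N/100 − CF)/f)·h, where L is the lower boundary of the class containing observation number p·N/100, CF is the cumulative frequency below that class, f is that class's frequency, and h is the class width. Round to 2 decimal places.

888.46

N = 101; target position k = 10/100 · 101 = 10.1.
Cumulative frequencies: 13, 21, 49, 72, 101.
Observation 10.1 falls in the class 500 – <1000.
L = 500, CF = 0, f = 13, h = 500.
P10 = 500 + ((10.1 − 0)/13)·500 = 500 + 388.462 = 888.462.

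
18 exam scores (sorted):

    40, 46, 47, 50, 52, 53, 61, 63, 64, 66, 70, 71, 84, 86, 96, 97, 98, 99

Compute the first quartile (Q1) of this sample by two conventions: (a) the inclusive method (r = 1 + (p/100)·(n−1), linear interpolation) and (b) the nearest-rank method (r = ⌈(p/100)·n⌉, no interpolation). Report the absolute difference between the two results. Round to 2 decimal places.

0.25

n = 18.
(a) r = 5.25; between ranks 5 (52) and 6 (53): 52.25.
(b) the nearest-rank method: rank 5 → 52.
|52.25 − 52| = 0.25.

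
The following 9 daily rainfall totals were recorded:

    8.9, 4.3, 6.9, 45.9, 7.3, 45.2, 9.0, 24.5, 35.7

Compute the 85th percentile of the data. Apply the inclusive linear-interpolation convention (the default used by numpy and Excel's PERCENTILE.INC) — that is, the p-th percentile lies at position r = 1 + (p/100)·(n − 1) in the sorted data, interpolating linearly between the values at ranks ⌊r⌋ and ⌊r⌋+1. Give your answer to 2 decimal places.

43.30

Sorted: 4.3, 6.9, 7.3, 8.9, 9.0, 24.5, 35.7, 45.2, 45.9.
n = 9.
r = 1 + (85/100)·(9 − 1) = 1 + 6.8 = 7.8.
Rank 7 is 35.7 and rank 8 is 45.2.
Interpolate: 35.7 + 0.8·(45.2 − 35.7) = 35.7 + 0.8·9.5 = 43.3.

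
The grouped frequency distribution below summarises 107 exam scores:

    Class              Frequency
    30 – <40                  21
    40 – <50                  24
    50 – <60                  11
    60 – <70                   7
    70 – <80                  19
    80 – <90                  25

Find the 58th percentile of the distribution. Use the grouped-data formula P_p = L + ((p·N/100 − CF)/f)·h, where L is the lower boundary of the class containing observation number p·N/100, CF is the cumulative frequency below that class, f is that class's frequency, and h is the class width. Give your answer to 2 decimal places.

68.66

N = 107; target position k = 58/100 · 107 = 62.06.
Cumulative frequencies: 21, 45, 56, 63, 82, 107.
Observation 62.06 falls in the class 60 – <70.
L = 60, CF = 56, f = 7, h = 10.
P58 = 60 + ((62.06 − 56)/7)·10 = 60 + 8.65714 = 68.6571.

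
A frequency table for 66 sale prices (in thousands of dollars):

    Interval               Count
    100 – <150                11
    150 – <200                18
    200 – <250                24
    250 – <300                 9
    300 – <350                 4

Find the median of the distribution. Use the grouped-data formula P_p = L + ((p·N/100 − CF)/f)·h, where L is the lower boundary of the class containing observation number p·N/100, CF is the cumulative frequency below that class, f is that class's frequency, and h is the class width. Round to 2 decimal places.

N = 66; target position k = 50/100 · 66 = 33.
Cumulative frequencies: 11, 29, 53, 62, 66.
Observation 33 falls in the class 200 – <250.
L = 200, CF = 29, f = 24, h = 50.
P50 = 200 + ((33 − 29)/24)·50 = 200 + 8.33333 = 208.333.

208.33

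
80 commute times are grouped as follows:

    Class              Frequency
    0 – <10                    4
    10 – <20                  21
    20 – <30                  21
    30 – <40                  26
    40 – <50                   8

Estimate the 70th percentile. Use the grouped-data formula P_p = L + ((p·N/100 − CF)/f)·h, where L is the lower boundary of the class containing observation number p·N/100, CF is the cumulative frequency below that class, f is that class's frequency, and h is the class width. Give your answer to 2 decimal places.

33.85

N = 80; target position k = 70/100 · 80 = 56.
Cumulative frequencies: 4, 25, 46, 72, 80.
Observation 56 falls in the class 30 – <40.
L = 30, CF = 46, f = 26, h = 10.
P70 = 30 + ((56 − 46)/26)·10 = 30 + 3.84615 = 33.8462.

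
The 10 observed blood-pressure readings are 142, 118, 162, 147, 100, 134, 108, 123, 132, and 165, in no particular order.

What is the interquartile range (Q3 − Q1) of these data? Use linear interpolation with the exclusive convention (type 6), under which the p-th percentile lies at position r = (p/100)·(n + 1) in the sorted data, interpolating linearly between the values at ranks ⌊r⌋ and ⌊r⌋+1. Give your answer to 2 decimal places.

35.25

Sorted: 100, 108, 118, 123, 132, 134, 142, 147, 162, 165.
n = 10.
P25: r = 2.75; ranks 2–3 are 108, 118; interpolating gives 115.5.
P75: r = 8.25; ranks 8–9 are 147, 162; interpolating gives 150.75.
Difference: 150.75 − 115.5 = 35.25.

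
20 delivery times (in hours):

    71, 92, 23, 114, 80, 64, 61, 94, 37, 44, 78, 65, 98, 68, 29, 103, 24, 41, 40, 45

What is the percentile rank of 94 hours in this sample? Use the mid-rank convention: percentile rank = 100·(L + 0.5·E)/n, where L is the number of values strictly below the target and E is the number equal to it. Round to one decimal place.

Sorted: 23, 24, 29, 37, 40, 41, 44, 45, 61, 64, 65, 68, 71, 78, 80, 92, 94, 98, 103, 114.
Count below 94: L = 16; count equal: E = 1; n = 20.
Percentile rank = 100·(16 + 0.5·1)/20 = 100·16.5/20 = 82.5.

82.5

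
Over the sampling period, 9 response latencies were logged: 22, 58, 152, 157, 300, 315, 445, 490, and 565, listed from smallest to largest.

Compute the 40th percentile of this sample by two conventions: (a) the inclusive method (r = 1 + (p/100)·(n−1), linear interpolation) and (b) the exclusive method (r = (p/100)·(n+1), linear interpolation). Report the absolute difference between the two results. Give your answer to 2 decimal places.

n = 9.
(a) r = 4.2; between ranks 4 (157) and 5 (300): 185.6.
(b) r = 4 → value at rank 4 = 157.
|185.6 − 157| = 28.6.

28.60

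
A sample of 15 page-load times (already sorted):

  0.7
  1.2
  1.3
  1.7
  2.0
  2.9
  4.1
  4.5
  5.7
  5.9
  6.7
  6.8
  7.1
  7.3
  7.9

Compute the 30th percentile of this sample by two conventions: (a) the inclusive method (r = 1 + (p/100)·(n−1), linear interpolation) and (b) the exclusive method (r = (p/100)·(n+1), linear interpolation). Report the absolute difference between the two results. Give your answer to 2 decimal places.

0.24

n = 15.
(a) r = 5.2; between ranks 5 (2.0) and 6 (2.9): 2.18.
(b) r = 4.8; between ranks 4 (1.7) and 5 (2.0): 1.94.
|2.18 − 1.94| = 0.24.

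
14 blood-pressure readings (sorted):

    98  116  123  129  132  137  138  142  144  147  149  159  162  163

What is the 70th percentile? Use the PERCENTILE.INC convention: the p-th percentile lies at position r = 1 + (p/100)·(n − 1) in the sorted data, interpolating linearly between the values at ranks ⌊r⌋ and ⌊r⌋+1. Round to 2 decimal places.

147.20

n = 14.
r = 1 + (70/100)·(14 − 1) = 1 + 9.1 = 10.1.
Rank 10 is 147 and rank 11 is 149.
Interpolate: 147 + 0.1·(149 − 147) = 147 + 0.1·2 = 147.2.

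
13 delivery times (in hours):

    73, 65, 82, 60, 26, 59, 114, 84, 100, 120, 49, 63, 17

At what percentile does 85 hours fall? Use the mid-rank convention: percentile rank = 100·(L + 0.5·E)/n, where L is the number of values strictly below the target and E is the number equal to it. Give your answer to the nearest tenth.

76.9

Sorted: 17, 26, 49, 59, 60, 63, 65, 73, 82, 84, 100, 114, 120.
Count below 85: L = 10; count equal: E = 0; n = 13.
Percentile rank = 100·(10 + 0.5·0)/13 = 100·10/13 = 76.92.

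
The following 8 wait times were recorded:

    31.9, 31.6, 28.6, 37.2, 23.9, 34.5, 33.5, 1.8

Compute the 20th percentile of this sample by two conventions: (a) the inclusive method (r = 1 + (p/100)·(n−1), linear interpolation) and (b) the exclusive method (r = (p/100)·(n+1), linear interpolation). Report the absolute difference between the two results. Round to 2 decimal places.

6.30

Sorted: 1.8, 23.9, 28.6, 31.6, 31.9, 33.5, 34.5, 37.2.
n = 8.
(a) r = 2.4; between ranks 2 (23.9) and 3 (28.6): 25.78.
(b) r = 1.8; between ranks 1 (1.8) and 2 (23.9): 19.48.
|25.78 − 19.48| = 6.3.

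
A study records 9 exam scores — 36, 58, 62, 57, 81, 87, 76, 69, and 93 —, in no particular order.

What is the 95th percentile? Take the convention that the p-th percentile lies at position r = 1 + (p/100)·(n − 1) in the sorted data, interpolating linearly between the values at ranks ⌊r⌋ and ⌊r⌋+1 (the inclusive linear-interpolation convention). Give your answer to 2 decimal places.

90.60

Sorted: 36, 57, 58, 62, 69, 76, 81, 87, 93.
n = 9.
r = 1 + (95/100)·(9 − 1) = 1 + 7.6 = 8.6.
Rank 8 is 87 and rank 9 is 93.
Interpolate: 87 + 0.6·(93 − 87) = 87 + 0.6·6 = 90.6.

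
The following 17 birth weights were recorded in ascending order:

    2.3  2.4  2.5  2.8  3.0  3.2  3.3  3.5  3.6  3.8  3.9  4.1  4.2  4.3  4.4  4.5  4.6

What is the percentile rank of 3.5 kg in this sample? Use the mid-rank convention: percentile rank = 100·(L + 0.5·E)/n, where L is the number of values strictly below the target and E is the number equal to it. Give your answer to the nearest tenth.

Count below 3.5: L = 7; count equal: E = 1; n = 17.
Percentile rank = 100·(7 + 0.5·1)/17 = 100·7.5/17 = 44.12.

44.1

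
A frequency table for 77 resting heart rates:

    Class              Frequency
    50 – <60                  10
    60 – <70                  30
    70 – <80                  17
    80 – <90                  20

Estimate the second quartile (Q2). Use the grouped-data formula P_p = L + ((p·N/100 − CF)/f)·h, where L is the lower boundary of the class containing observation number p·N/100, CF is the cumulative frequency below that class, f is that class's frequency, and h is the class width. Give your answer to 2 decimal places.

N = 77; target position k = 50/100 · 77 = 38.5.
Cumulative frequencies: 10, 40, 57, 77.
Observation 38.5 falls in the class 60 – <70.
L = 60, CF = 10, f = 30, h = 10.
P50 = 60 + ((38.5 − 10)/30)·10 = 60 + 9.5 = 69.5.

69.50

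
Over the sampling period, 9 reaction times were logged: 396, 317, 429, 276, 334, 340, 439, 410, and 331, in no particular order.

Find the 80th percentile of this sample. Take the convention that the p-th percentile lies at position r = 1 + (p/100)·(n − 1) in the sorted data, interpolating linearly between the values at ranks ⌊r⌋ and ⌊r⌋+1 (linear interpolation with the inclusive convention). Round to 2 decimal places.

417.60

Sorted: 276, 317, 331, 334, 340, 396, 410, 429, 439.
n = 9.
r = 1 + (80/100)·(9 − 1) = 1 + 6.4 = 7.4.
Rank 7 is 410 and rank 8 is 429.
Interpolate: 410 + 0.4·(429 − 410) = 410 + 0.4·19 = 417.6.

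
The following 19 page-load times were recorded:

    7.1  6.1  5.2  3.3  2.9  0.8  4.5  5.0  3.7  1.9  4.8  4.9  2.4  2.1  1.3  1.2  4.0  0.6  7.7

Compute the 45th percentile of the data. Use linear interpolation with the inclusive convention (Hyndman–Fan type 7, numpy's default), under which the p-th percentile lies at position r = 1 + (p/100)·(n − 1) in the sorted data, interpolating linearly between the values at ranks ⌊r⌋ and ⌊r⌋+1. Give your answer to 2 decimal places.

Sorted: 0.6, 0.8, 1.2, 1.3, 1.9, 2.1, 2.4, 2.9, 3.3, 3.7, 4.0, 4.5, 4.8, 4.9, 5.0, 5.2, 6.1, 7.1, 7.7.
n = 19.
r = 1 + (45/100)·(19 − 1) = 1 + 8.1 = 9.1.
Rank 9 is 3.3 and rank 10 is 3.7.
Interpolate: 3.3 + 0.1·(3.7 − 3.3) = 3.3 + 0.1·0.4 = 3.34.

3.34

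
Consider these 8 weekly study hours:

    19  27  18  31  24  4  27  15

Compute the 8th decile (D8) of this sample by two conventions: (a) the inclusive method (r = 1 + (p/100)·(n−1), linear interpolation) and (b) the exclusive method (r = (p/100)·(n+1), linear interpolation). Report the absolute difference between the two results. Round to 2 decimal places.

0.80

Sorted: 4, 15, 18, 19, 24, 27, 27, 31.
n = 8.
(a) r = 6.6; between ranks 6 (27) and 7 (27): 27.
(b) r = 7.2; between ranks 7 (27) and 8 (31): 27.8.
|27 − 27.8| = 0.8.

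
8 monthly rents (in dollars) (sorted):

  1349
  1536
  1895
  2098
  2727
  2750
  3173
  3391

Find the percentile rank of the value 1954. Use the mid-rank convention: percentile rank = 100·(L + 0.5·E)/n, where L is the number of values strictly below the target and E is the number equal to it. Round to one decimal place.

Count below 1954: L = 3; count equal: E = 0; n = 8.
Percentile rank = 100·(3 + 0.5·0)/8 = 100·3/8 = 37.5.

37.5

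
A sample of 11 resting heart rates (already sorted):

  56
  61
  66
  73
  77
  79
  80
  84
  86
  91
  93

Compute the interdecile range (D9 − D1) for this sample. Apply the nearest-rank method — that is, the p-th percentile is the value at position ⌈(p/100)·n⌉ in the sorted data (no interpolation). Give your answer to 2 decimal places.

30.00

n = 11.
P10: rank ⌈10/100·11⌉ = 2 → 61.
P90: rank ⌈90/100·11⌉ = 10 → 91.
Difference: 91 − 61 = 30.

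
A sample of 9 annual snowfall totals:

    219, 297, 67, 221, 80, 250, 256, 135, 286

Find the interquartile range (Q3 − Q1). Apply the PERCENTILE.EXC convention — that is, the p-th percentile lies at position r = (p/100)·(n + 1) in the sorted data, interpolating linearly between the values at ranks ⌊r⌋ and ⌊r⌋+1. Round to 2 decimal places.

163.50

Sorted: 67, 80, 135, 219, 221, 250, 256, 286, 297.
n = 9.
P25: r = 2.5; ranks 2–3 are 80, 135; interpolating gives 107.5.
P75: r = 7.5; ranks 7–8 are 256, 286; interpolating gives 271.
Difference: 271 − 107.5 = 163.5.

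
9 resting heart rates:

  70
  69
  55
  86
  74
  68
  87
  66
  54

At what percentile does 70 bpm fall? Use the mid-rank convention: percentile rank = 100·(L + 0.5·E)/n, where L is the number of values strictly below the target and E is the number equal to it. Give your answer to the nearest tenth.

Sorted: 54, 55, 66, 68, 69, 70, 74, 86, 87.
Count below 70: L = 5; count equal: E = 1; n = 9.
Percentile rank = 100·(5 + 0.5·1)/9 = 100·5.5/9 = 61.11.

61.1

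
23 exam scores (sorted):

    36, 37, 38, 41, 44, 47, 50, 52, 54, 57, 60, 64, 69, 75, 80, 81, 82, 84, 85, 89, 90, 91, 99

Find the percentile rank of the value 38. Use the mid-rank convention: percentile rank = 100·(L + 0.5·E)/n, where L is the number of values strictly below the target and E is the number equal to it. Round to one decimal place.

Count below 38: L = 2; count equal: E = 1; n = 23.
Percentile rank = 100·(2 + 0.5·1)/23 = 100·2.5/23 = 10.87.

10.9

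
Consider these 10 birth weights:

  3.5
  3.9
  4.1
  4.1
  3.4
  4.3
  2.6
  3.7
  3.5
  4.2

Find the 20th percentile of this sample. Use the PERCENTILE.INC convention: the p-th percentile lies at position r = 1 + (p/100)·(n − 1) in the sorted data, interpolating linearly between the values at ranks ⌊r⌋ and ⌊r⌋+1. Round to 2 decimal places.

3.48

Sorted: 2.6, 3.4, 3.5, 3.5, 3.7, 3.9, 4.1, 4.1, 4.2, 4.3.
n = 10.
r = 1 + (20/100)·(10 − 1) = 1 + 1.8 = 2.8.
Rank 2 is 3.4 and rank 3 is 3.5.
Interpolate: 3.4 + 0.8·(3.5 − 3.4) = 3.4 + 0.8·0.1 = 3.48.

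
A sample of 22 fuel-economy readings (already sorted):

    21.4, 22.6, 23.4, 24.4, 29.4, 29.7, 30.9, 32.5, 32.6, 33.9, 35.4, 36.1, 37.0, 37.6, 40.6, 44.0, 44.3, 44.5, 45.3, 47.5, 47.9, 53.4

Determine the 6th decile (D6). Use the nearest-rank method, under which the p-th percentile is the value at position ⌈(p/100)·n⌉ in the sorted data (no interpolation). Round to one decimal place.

n = 22.
Position = ⌈60/100 · 22⌉ = ⌈13.2⌉ = 14.
The value at rank 14 is 37.6.

37.6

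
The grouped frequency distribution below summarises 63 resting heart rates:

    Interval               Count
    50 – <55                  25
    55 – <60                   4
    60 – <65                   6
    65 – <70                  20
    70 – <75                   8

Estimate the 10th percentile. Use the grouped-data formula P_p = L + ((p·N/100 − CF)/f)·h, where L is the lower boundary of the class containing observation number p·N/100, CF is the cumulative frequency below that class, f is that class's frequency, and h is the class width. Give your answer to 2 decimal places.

N = 63; target position k = 10/100 · 63 = 6.3.
Cumulative frequencies: 25, 29, 35, 55, 63.
Observation 6.3 falls in the class 50 – <55.
L = 50, CF = 0, f = 25, h = 5.
P10 = 50 + ((6.3 − 0)/25)·5 = 50 + 1.26 = 51.26.

51.26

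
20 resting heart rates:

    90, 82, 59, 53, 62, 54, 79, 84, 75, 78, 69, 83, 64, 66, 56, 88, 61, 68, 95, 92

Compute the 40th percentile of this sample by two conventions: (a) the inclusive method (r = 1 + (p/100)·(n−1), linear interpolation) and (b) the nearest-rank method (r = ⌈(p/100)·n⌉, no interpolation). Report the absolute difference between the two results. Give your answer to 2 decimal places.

1.20

Sorted: 53, 54, 56, 59, 61, 62, 64, 66, 68, 69, 75, 78, 79, 82, 83, 84, 88, 90, 92, 95.
n = 20.
(a) r = 8.6; between ranks 8 (66) and 9 (68): 67.2.
(b) the nearest-rank method: rank 8 → 66.
|67.2 − 66| = 1.2.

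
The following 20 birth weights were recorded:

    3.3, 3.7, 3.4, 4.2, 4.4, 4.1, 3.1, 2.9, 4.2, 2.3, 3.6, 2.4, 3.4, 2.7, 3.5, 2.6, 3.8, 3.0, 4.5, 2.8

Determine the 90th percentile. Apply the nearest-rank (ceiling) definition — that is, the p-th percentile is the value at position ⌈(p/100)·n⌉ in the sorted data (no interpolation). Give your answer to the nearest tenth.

Sorted: 2.3, 2.4, 2.6, 2.7, 2.8, 2.9, 3.0, 3.1, 3.3, 3.4, 3.4, 3.5, 3.6, 3.7, 3.8, 4.1, 4.2, 4.2, 4.4, 4.5.
n = 20.
Position = ⌈90/100 · 20⌉ = ⌈18⌉ = 18.
The value at rank 18 is 4.2.

4.2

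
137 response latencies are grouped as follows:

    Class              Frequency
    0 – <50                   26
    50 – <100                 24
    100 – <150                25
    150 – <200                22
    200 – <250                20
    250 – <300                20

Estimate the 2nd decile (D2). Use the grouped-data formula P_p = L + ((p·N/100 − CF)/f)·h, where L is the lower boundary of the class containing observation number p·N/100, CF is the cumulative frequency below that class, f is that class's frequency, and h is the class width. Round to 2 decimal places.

52.92

N = 137; target position k = 20/100 · 137 = 27.4.
Cumulative frequencies: 26, 50, 75, 97, 117, 137.
Observation 27.4 falls in the class 50 – <100.
L = 50, CF = 26, f = 24, h = 50.
P20 = 50 + ((27.4 − 26)/24)·50 = 50 + 2.91667 = 52.9167.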